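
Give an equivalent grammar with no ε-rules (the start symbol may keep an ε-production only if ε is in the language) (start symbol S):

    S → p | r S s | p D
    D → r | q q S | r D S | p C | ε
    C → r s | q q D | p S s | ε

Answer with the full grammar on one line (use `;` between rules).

Nullable set = {C, D}.
ε ∉ L(G), so no ε-production is kept.
Expand every rule over subsets of its nullable positions: D → r D S gives r D S | r S. D → p C gives p C | p. C → q q D gives q q D | q q.

S → p | r S s | p D; D → r | q q S | r D S | r S | p C | p; C → r s | q q D | q q | p S s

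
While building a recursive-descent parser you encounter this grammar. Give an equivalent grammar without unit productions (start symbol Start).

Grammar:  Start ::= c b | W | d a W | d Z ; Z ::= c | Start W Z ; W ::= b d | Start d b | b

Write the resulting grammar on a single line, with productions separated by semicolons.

Unit pairs: Start ⇒* {W}.
For every A with A ⇒* B via unit rules, add B's non-unit alternatives to A; then delete every rule of the form X → Y.

Start ::= c b | d a W | d Z | b d | Start d b | b; Z ::= c | Start W Z; W ::= b d | Start d b | b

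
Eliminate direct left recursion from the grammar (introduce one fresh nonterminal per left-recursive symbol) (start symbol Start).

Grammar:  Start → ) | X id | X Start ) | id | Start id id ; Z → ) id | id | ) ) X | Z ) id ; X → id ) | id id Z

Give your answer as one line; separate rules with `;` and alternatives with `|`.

Start → ) Start1 | X id Start1 | X Start ) Start1 | id Start1; Z → ) id Z1 | id Z1 | ) ) X Z1; X → id ) | id id Z; Start1 → id id Start1 | ε; Z1 → ) id Z1 | ε

Directly left-recursive nonterminals: Start, Z.
For Start: α = {id id}, β = {), X id, X Start ), id}. Rewrite as Start → β Start1 and Start1 → α Start1 | ε.
For Z: α = {) id}, β = {) id, id, ) ) X}. Rewrite as Z → β Z1 and Z1 → α Z1 | ε.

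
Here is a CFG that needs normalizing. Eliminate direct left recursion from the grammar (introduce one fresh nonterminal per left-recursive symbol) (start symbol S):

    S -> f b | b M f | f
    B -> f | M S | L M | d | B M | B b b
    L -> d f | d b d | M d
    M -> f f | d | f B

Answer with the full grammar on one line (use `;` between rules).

S -> f b | b M f | f; B -> f B' | M S B' | L M B' | d B'; L -> d f | d b d | M d; M -> f f | d | f B; B' -> M B' | b b B' | ε

Left recursion appears on B.
For B: α = {M, b b}, β = {f, M S, L M, d}. Rewrite as B → β B' and B' → α B' | ε.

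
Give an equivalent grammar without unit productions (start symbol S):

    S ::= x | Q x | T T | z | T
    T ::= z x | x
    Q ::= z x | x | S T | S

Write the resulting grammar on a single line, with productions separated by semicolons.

S ::= x | Q x | T T | z | z x; T ::= z x | x; Q ::= x | Q x | T T | z | z x | S T

Unit pairs: Q ⇒* {S, T}; S ⇒* {T}.
For every A with A ⇒* B via unit rules, add B's non-unit alternatives to A; then delete every rule of the form X → Y.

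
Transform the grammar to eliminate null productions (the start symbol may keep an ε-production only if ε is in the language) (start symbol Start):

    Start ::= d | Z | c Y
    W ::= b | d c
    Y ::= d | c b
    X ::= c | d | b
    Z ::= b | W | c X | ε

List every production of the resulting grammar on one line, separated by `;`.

Start ::= d | Z | c Y | ε; W ::= b | d c; Y ::= d | c b; X ::= c | d | b; Z ::= b | W | c X

Nullable set = {Start, Z}.
ε ∈ L(G) since Start is nullable, so keep Start → ε.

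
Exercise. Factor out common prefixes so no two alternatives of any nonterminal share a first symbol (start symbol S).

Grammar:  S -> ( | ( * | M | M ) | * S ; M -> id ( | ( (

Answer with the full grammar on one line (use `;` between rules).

S -> * S | ( S' | M S''; M -> id ( | ( (; S' -> ε | *; S'' -> ε | )

S has alternatives sharing prefix '(': factor to S → ( S' with S' → ε | *.
S has alternatives sharing prefix 'M': factor to S → M S'' with S'' → ε | ).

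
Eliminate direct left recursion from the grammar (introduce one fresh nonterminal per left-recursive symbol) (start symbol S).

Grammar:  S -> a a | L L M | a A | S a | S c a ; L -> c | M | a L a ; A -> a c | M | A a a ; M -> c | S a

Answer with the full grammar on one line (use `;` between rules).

Left recursion appears on S, A.
For S: α = {a, c a}, β = {a a, L L M, a A}. Rewrite as S → β S' and S' → α S' | ε.
For A: α = {a a}, β = {a c, M}. Rewrite as A → β A' and A' → α A' | ε.

S -> a a S' | L L M S' | a A S'; L -> c | M | a L a; A -> a c A' | M A'; M -> c | S a; S' -> a S' | c a S' | ε; A' -> a a A' | ε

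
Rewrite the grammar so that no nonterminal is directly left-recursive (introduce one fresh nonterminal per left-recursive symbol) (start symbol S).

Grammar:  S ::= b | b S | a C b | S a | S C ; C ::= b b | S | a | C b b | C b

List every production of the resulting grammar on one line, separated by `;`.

Left recursion appears on S, C.
For S: α = {a, C}, β = {b, b S, a C b}. Rewrite as S → β S' and S' → α S' | ε.
For C: α = {b b, b}, β = {b b, S, a}. Rewrite as C → β C' and C' → α C' | ε.

S ::= b S' | b S S' | a C b S'; C ::= b b C' | S C' | a C'; S' ::= a S' | C S' | ε; C' ::= b b C' | b C' | ε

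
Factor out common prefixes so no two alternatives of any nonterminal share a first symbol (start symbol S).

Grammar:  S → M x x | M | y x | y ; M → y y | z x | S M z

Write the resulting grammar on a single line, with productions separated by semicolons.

S → M S' | y S''; M → y y | z x | S M z; S' → x x | ε; S'' → x | ε

S has alternatives sharing prefix 'M': factor to S → M S' with S' → x x | ε.
S has alternatives sharing prefix 'y': factor to S → y S'' with S'' → x | ε.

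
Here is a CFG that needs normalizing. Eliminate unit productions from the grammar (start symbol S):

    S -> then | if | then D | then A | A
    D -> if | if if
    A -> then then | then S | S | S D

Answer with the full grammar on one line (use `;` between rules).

Unit pairs: A ⇒* {S}; S ⇒* {A}.
For every A with A ⇒* B via unit rules, add B's non-unit alternatives to A; then delete every rule of the form X → Y.

S -> then | if | then D | then A | then then | then S | S D; D -> if | if if; A -> then | if | then D | then A | then then | then S | S D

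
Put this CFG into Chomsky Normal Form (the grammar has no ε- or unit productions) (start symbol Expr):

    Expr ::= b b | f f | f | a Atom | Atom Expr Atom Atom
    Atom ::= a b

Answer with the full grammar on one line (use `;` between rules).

Expr ::= X1 X1 | X2 X2 | f | X3 Atom | Atom Y1; Atom ::= X3 X1; X1 ::= b; X2 ::= f; X3 ::= a; Y1 ::= Expr Y2; Y2 ::= Atom Atom

Introduce a nonterminal for each terminal appearing in a rule of length ≥ 2: X1 → b, X2 → f, X3 → a.
Binarize each right-hand side of length ≥ 3 by chaining fresh nonterminals (Y1, Y2, …): affected rules were Expr → Atom Expr Atom Atom.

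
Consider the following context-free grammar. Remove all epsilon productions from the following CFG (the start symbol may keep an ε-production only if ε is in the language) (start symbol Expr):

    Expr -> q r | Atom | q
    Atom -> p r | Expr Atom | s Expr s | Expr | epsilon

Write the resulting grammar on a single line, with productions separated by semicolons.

Nullable nonterminals: {Atom, Expr}.
ε ∈ L(G) since Expr is nullable, so keep Expr → ε.
Expand every rule over subsets of its nullable positions: Atom → Expr Atom gives Expr Atom | Expr. Atom → s Expr s gives s Expr s | s s.

Expr -> q r | Atom | q | ε; Atom -> p r | Expr Atom | Expr | s Expr s | s s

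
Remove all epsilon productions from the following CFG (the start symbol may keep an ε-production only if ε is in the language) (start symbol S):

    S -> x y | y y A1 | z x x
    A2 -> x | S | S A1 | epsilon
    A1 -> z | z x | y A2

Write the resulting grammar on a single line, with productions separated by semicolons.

Nullable nonterminals: {A2}.
ε ∉ L(G), so no ε-production is kept.
For each production, add variants omitting each subset of nullable occurrences: A1 → y A2 gives y A2 | y.

S -> x y | y y A1 | z x x; A2 -> x | S | S A1; A1 -> z | z x | y A2 | y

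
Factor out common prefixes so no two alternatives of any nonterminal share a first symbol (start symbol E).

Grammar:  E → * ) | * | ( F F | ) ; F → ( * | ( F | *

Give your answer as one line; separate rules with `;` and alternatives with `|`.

E → ( F F | ) | * E'; F → * | ( F'; E' → ) | ε; F' → * | F

E has alternatives sharing prefix '*': factor to E → * E' with E' → ) | ε.
F has alternatives sharing prefix '(': factor to F → ( F' with F' → * | F.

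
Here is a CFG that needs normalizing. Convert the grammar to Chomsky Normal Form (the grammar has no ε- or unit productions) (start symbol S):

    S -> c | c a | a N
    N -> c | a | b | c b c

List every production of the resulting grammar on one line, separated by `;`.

Introduce a nonterminal for each terminal appearing in a rule of length ≥ 2: X1 → c, X2 → a, X3 → b.
Binarize each right-hand side of length ≥ 3 by chaining fresh nonterminals (Y1, Y2, …): affected rules were N → X1 X3 X1.

S -> c | X1 X2 | X2 N; N -> c | a | b | X1 Y1; X1 -> c; X2 -> a; X3 -> b; Y1 -> X3 X1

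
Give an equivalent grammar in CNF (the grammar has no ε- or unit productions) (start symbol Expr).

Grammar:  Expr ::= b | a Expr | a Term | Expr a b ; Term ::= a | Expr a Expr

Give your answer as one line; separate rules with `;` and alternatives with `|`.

Expr ::= b | X1 Expr | X1 Term | Expr Y1; Term ::= a | Expr Y2; X1 ::= a; X2 ::= b; Y1 ::= X1 X2; Y2 ::= X1 Expr

Introduce a nonterminal for each terminal appearing in a rule of length ≥ 2: X1 → a, X2 → b.
Binarize each right-hand side of length ≥ 3 by chaining fresh nonterminals (Y1, Y2, …): affected rules were Expr → Expr X1 X2; Term → Expr X1 Expr.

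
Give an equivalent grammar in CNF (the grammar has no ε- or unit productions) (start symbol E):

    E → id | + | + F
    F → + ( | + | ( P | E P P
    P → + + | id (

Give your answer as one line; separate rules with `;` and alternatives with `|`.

Introduce a nonterminal for each terminal appearing in a rule of length ≥ 2: X1 → +, X2 → (, X3 → id.
Binarize each right-hand side of length ≥ 3 by chaining fresh nonterminals (Y1, Y2, …): affected rules were F → E P P.

E → id | + | X1 F; F → X1 X2 | + | X2 P | E Y1; P → X1 X1 | X3 X2; X1 → +; X2 → (; X3 → id; Y1 → P P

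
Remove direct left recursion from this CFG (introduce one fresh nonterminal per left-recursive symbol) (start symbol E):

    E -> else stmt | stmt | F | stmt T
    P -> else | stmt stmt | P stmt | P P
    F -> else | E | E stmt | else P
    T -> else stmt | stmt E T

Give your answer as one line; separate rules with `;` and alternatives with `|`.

E -> else stmt | stmt | F | stmt T; P -> else P' | stmt stmt P'; F -> else | E | E stmt | else P; T -> else stmt | stmt E T; P' -> stmt P' | P P' | ε

P is directly left-recursive.
For P: α = {stmt, P}, β = {else, stmt stmt}. Rewrite as P → β P' and P' → α P' | ε.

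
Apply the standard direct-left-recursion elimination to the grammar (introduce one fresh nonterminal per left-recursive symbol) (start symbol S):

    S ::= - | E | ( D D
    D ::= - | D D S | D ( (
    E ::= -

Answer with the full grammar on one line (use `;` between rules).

Left recursion appears on D.
For D: α = {D S, ( (}, β = {-}. Rewrite as D → β D' and D' → α D' | ε.

S ::= - | E | ( D D; D ::= - D'; E ::= -; D' ::= D S D' | ( ( D' | ε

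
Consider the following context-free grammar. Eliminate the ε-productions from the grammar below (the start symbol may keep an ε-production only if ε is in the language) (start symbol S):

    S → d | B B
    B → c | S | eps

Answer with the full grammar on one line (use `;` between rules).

Nullable set = {B, S}.
ε ∈ L(G) since S is nullable, so keep S → ε.
Add the nullable-subset variants: S → B B gives B B | B.

S → d | B B | B | ε; B → c | S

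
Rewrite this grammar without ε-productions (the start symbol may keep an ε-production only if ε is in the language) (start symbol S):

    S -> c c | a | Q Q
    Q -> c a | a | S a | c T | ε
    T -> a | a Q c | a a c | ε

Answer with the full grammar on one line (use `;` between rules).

S -> c c | a | Q Q | Q | ε; Q -> c a | a | S a | c T | c; T -> a | a Q c | a c | a a c

The nullable symbols are {Q, S, T}.
ε ∈ L(G) since S is nullable, so keep S → ε.
Add the nullable-subset variants: S → Q Q gives Q Q | Q. Q → c T gives c T | c. T → a Q c gives a Q c | a c.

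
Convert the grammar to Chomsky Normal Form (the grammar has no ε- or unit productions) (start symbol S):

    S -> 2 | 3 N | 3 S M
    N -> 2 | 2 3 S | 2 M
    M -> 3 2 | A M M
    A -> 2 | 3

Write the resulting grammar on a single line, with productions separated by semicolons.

Introduce a nonterminal for each terminal appearing in a rule of length ≥ 2: X1 → 3, X2 → 2.
Binarize each right-hand side of length ≥ 3 by chaining fresh nonterminals (Y1, Y2, …): affected rules were S → X1 S M; N → X2 X1 S; M → A M M.

S -> 2 | X1 N | X1 Y1; N -> 2 | X2 Y2 | X2 M; M -> X1 X2 | A Y3; A -> 2 | 3; X1 -> 3; X2 -> 2; Y1 -> S M; Y2 -> X1 S; Y3 -> M M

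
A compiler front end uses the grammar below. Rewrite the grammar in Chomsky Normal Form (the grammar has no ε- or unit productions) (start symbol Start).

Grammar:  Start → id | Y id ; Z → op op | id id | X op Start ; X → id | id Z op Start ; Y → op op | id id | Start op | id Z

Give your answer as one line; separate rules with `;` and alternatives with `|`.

Introduce a nonterminal for each terminal appearing in a rule of length ≥ 2: X1 → id, X2 → op.
Binarize each right-hand side of length ≥ 3 by chaining fresh nonterminals (Y1, Y2, …): affected rules were Z → X X2 Start; X → X1 Z X2 Start.

Start → id | Y X1; Z → X2 X2 | X1 X1 | X Y1; X → id | X1 Y2; Y → X2 X2 | X1 X1 | Start X2 | X1 Z; X1 → id; X2 → op; Y1 → X2 Start; Y2 → Z Y3; Y3 → X2 Start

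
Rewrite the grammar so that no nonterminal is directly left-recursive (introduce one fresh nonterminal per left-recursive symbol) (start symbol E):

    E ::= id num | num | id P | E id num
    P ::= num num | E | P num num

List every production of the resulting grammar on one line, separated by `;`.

E, P are directly left-recursive.
For E: α = {id num}, β = {id num, num, id P}. Rewrite as E → β E' and E' → α E' | ε.
For P: α = {num num}, β = {num num, E}. Rewrite as P → β P' and P' → α P' | ε.

E ::= id num E' | num E' | id P E'; P ::= num num P' | E P'; E' ::= id num E' | ε; P' ::= num num P' | ε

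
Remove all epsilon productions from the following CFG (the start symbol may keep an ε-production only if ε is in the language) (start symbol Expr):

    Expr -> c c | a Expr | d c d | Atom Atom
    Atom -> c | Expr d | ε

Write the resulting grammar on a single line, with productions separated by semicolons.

Expr -> c c | a Expr | a | d c d | Atom Atom | Atom | ε; Atom -> c | Expr d | d

The nullable symbols are {Atom, Expr}.
ε ∈ L(G) since Expr is nullable, so keep Expr → ε.
Expand every rule over subsets of its nullable positions: Expr → a Expr gives a Expr | a. Expr → Atom Atom gives Atom Atom | Atom. Atom → Expr d gives Expr d | d.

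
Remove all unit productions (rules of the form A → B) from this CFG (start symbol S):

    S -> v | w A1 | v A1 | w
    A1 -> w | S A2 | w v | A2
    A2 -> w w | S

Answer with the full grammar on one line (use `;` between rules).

Unit pairs: A1 ⇒* {A2, S}; A2 ⇒* {S}.
For each unit pair (A, B), copy every non-unit production of B to A, then drop all unit productions.

S -> v | w A1 | v A1 | w; A1 -> w w | w | S A2 | w v | v | w A1 | v A1; A2 -> w w | v | w A1 | v A1 | w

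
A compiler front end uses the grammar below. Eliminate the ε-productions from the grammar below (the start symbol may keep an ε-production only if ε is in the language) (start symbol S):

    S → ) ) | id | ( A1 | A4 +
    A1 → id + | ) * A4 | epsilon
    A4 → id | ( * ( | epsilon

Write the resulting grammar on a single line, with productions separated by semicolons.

Nullable set = {A1, A4}.
ε ∉ L(G), so no ε-production is kept.
Add the nullable-subset variants: S → ( A1 gives ( A1 | (. S → A4 + gives A4 + | +. A1 → ) * A4 gives ) * A4 | ) *.

S → ) ) | id | ( A1 | ( | A4 + | +; A1 → id + | ) * A4 | ) *; A4 → id | ( * (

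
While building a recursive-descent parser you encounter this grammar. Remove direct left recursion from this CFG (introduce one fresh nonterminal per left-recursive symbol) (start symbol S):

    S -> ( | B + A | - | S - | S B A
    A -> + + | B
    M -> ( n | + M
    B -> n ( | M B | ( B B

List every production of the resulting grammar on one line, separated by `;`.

S is directly left-recursive.
For S: α = {-, B A}, β = {(, B + A, -}. Rewrite as S → β S' and S' → α S' | ε.

S -> ( S' | B + A S' | - S'; A -> + + | B; M -> ( n | + M; B -> n ( | M B | ( B B; S' -> - S' | B A S' | ε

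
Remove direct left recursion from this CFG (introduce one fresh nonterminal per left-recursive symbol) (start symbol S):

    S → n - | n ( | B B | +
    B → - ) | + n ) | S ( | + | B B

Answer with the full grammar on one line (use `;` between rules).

S → n - | n ( | B B | +; B → - ) B' | + n ) B' | S ( B' | + B'; B' → B B' | ε

Left recursion appears on B.
For B: α = {B}, β = {- ), + n ), S (, +}. Rewrite as B → β B' and B' → α B' | ε.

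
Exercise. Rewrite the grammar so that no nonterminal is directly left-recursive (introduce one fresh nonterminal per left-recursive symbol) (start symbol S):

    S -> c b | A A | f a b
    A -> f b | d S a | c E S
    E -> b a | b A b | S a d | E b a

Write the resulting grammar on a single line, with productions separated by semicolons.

S -> c b | A A | f a b; A -> f b | d S a | c E S; E -> b a E' | b A b E' | S a d E'; E' -> b a E' | ε

E is directly left-recursive.
For E: α = {b a}, β = {b a, b A b, S a d}. Rewrite as E → β E' and E' → α E' | ε.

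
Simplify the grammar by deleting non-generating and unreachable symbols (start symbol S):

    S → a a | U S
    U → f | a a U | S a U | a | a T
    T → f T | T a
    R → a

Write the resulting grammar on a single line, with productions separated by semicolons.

Generating nonterminals: {R, S, U}.
Reachable from S after that: {S, U}.
Removed useless symbols: {R, T} and every production mentioning them.

S → a a | U S; U → f | a a U | S a U | a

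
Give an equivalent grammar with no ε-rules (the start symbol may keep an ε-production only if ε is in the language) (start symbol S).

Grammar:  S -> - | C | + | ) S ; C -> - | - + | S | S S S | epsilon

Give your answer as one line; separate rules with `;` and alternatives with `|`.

S -> - | C | + | ) S | ) | ε; C -> - | - + | S | S S S | S S

The nullable symbols are {C, S}.
ε ∈ L(G) since S is nullable, so keep S → ε.
Add the nullable-subset variants: S → ) S gives ) S | ). C → S S S gives S S S | S S.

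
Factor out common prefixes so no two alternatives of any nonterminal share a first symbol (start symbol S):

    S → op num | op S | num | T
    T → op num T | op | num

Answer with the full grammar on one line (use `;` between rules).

S → num | T | op S'; T → num | op T'; S' → num | S; T' → num T | eps

S has alternatives sharing prefix 'op': factor to S → op S' with S' → num | S.
T has alternatives sharing prefix 'op': factor to T → op T' with T' → num T | ε.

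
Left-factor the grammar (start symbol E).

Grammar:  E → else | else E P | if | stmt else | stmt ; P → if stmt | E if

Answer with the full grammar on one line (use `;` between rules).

E has alternatives sharing prefix 'else': factor to E → else E' with E' → ε | E P.
E has alternatives sharing prefix 'stmt': factor to E → stmt E'' with E'' → else | ε.

E → if | else E' | stmt E''; P → if stmt | E if; E' → ε | E P; E'' → else | ε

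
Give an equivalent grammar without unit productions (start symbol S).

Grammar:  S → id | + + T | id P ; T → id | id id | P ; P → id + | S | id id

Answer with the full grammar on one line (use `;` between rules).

S → id | + + T | id P; T → id | + + T | id P | id + | id id; P → id | + + T | id P | id + | id id

Unit pairs: P ⇒* {S}; T ⇒* {P, S}.
For each unit pair (A, B), copy every non-unit production of B to A, then drop all unit productions.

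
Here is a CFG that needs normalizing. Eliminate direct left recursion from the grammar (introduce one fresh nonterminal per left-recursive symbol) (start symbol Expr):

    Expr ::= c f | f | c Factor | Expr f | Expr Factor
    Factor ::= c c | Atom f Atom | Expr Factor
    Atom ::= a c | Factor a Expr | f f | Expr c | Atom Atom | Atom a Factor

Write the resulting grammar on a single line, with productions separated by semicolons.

Left recursion appears on Expr, Atom.
For Expr: α = {f, Factor}, β = {c f, f, c Factor}. Rewrite as Expr → β Expr1 and Expr1 → α Expr1 | ε.
For Atom: α = {Atom, a Factor}, β = {a c, Factor a Expr, f f, Expr c}. Rewrite as Atom → β Atom1 and Atom1 → α Atom1 | ε.

Expr ::= c f Expr1 | f Expr1 | c Factor Expr1; Factor ::= c c | Atom f Atom | Expr Factor; Atom ::= a c Atom1 | Factor a Expr Atom1 | f f Atom1 | Expr c Atom1; Expr1 ::= f Expr1 | Factor Expr1 | epsilon; Atom1 ::= Atom Atom1 | a Factor Atom1 | epsilon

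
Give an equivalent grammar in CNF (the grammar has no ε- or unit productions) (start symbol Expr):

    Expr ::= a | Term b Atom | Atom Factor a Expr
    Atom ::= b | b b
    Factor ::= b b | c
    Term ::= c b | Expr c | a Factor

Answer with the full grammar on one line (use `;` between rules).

Expr ::= a | Term Y1 | Atom Y2; Atom ::= b | X1 X1; Factor ::= X1 X1 | c; Term ::= X3 X1 | Expr X3 | X2 Factor; X1 ::= b; X2 ::= a; X3 ::= c; Y1 ::= X1 Atom; Y2 ::= Factor Y3; Y3 ::= X2 Expr

Introduce a nonterminal for each terminal appearing in a rule of length ≥ 2: X1 → b, X2 → a, X3 → c.
Binarize each right-hand side of length ≥ 3 by chaining fresh nonterminals (Y1, Y2, …): affected rules were Expr → Term X1 Atom; Expr → Atom Factor X2 Expr.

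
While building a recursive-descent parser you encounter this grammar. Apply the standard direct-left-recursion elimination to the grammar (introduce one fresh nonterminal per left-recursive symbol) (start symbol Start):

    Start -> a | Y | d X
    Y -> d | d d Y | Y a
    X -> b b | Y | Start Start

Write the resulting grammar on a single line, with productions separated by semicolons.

Directly left-recursive nonterminal: Y.
For Y: α = {a}, β = {d, d d Y}. Rewrite as Y → β Y1 and Y1 → α Y1 | ε.

Start -> a | Y | d X; Y -> d Y1 | d d Y Y1; X -> b b | Y | Start Start; Y1 -> a Y1 | epsilon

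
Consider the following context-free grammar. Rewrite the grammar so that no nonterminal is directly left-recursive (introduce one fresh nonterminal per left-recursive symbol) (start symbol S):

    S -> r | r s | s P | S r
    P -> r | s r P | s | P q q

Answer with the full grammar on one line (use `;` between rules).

Left recursion appears on S, P.
For S: α = {r}, β = {r, r s, s P}. Rewrite as S → β S' and S' → α S' | ε.
For P: α = {q q}, β = {r, s r P, s}. Rewrite as P → β P' and P' → α P' | ε.

S -> r S' | r s S' | s P S'; P -> r P' | s r P P' | s P'; S' -> r S' | ε; P' -> q q P' | ε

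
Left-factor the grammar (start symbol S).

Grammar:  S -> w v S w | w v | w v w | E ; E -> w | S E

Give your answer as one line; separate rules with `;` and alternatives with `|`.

S has alternatives sharing prefix 'w v': factor to S → w v S' with S' → S w | ε | w.

S -> E | w v S'; E -> w | S E; S' -> S w | ε | w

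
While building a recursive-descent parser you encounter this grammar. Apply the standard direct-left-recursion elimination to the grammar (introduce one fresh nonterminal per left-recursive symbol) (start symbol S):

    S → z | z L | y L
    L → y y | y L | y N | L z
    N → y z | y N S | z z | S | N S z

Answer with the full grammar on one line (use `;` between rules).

Directly left-recursive nonterminals: L, N.
For L: α = {z}, β = {y y, y L, y N}. Rewrite as L → β L' and L' → α L' | ε.
For N: α = {S z}, β = {y z, y N S, z z, S}. Rewrite as N → β N' and N' → α N' | ε.

S → z | z L | y L; L → y y L' | y L L' | y N L'; N → y z N' | y N S N' | z z N' | S N'; L' → z L' | ε; N' → S z N' | ε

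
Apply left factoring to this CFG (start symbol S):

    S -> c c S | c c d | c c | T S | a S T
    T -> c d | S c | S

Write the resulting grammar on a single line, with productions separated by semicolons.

S -> T S | a S T | c c S'; T -> c d | S T'; S' -> S | d | epsilon; T' -> c | epsilon

S has alternatives sharing prefix 'c c': factor to S → c c S' with S' → S | d | ε.
T has alternatives sharing prefix 'S': factor to T → S T' with T' → c | ε.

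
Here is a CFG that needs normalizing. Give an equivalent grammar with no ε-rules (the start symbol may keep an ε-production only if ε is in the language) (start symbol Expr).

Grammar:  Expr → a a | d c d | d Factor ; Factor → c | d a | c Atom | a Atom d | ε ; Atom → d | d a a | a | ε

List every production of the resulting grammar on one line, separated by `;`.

Expr → a a | d c d | d Factor | d; Factor → c | d a | c Atom | a Atom d | a d; Atom → d | d a a | a

Nullable set = {Atom, Factor}.
ε ∉ L(G), so no ε-production is kept.
Add the nullable-subset variants: Expr → d Factor gives d Factor | d. Factor → a Atom d gives a Atom d | a d.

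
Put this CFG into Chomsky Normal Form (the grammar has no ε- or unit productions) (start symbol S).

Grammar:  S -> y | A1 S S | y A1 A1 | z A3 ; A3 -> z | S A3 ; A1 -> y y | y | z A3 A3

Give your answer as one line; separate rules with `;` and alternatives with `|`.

S -> y | A1 Y1 | X1 Y2 | X2 A3; A3 -> z | S A3; A1 -> X1 X1 | y | X2 Y3; X1 -> y; X2 -> z; Y1 -> S S; Y2 -> A1 A1; Y3 -> A3 A3

Introduce a nonterminal for each terminal appearing in a rule of length ≥ 2: X1 → y, X2 → z.
Binarize each right-hand side of length ≥ 3 by chaining fresh nonterminals (Y1, Y2, …): affected rules were S → A1 S S; S → X1 A1 A1; A1 → X2 A3 A3.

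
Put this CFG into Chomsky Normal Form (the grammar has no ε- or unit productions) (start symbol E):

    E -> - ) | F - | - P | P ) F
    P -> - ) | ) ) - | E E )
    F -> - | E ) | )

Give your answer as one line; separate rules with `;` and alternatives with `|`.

Introduce a nonterminal for each terminal appearing in a rule of length ≥ 2: X1 → -, X2 → ).
Binarize each right-hand side of length ≥ 3 by chaining fresh nonterminals (Y1, Y2, …): affected rules were E → P X2 F; P → X2 X2 X1; P → E E X2.

E -> X1 X2 | F X1 | X1 P | P Y1; P -> X1 X2 | X2 Y2 | E Y3; F -> - | E X2 | ); X1 -> -; X2 -> ); Y1 -> X2 F; Y2 -> X2 X1; Y3 -> E X2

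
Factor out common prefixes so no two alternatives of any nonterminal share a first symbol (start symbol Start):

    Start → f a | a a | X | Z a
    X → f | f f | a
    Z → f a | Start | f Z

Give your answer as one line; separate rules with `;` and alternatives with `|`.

Start → f a | a a | X | Z a; X → a | f X1; Z → Start | f Z1; X1 → ε | f; Z1 → a | Z

X has alternatives sharing prefix 'f': factor to X → f X1 with X1 → ε | f.
Z has alternatives sharing prefix 'f': factor to Z → f Z1 with Z1 → a | Z.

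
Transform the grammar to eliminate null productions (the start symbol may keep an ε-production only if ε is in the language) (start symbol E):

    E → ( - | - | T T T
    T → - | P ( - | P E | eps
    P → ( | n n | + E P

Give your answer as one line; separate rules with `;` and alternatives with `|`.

E → ( - | - | T T T | T T | T | eps; T → - | P ( - | P E | P; P → ( | n n | + E P | + P

Nullable set = {E, T}.
ε ∈ L(G) since E is nullable, so keep E → ε.
For each production, add variants omitting each subset of nullable occurrences: E → T T T gives T T T | T T | T. T → P E gives P E | P. P → + E P gives + E P | + P.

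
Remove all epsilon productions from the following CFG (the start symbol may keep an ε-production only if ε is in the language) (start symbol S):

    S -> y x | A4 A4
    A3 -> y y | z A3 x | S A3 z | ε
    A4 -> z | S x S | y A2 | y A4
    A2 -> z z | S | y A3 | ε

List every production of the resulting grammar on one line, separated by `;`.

Nullable set = {A2, A3}.
ε ∉ L(G), so no ε-production is kept.
Add the nullable-subset variants: A3 → z A3 x gives z A3 x | z x. A3 → S A3 z gives S A3 z | S z. A4 → y A2 gives y A2 | y. A2 → y A3 gives y A3 | y.

S -> y x | A4 A4; A3 -> y y | z A3 x | z x | S A3 z | S z; A4 -> z | S x S | y A2 | y | y A4; A2 -> z z | S | y A3 | y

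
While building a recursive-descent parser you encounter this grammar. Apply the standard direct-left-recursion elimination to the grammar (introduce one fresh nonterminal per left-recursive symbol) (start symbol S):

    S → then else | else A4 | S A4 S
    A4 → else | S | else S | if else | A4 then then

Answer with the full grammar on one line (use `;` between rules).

S → then else S' | else A4 S'; A4 → else A4' | S A4' | else S A4' | if else A4'; S' → A4 S S' | ε; A4' → then then A4' | ε

Directly left-recursive nonterminals: S, A4.
For S: α = {A4 S}, β = {then else, else A4}. Rewrite as S → β S' and S' → α S' | ε.
For A4: α = {then then}, β = {else, S, else S, if else}. Rewrite as A4 → β A4' and A4' → α A4' | ε.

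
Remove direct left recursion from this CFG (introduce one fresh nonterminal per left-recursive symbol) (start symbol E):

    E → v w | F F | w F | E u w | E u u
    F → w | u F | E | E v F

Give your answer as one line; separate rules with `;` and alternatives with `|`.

Directly left-recursive nonterminal: E.
For E: α = {u w, u u}, β = {v w, F F, w F}. Rewrite as E → β E' and E' → α E' | ε.

E → v w E' | F F E' | w F E'; F → w | u F | E | E v F; E' → u w E' | u u E' | ε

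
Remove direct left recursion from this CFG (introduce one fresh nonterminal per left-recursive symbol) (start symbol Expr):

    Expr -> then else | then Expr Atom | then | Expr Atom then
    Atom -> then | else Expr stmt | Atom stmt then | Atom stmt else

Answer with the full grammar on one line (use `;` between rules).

Expr -> then else Expr1 | then Expr Atom Expr1 | then Expr1; Atom -> then Atom1 | else Expr stmt Atom1; Expr1 -> Atom then Expr1 | ε; Atom1 -> stmt then Atom1 | stmt else Atom1 | ε

Expr, Atom are directly left-recursive.
For Expr: α = {Atom then}, β = {then else, then Expr Atom, then}. Rewrite as Expr → β Expr1 and Expr1 → α Expr1 | ε.
For Atom: α = {stmt then, stmt else}, β = {then, else Expr stmt}. Rewrite as Atom → β Atom1 and Atom1 → α Atom1 | ε.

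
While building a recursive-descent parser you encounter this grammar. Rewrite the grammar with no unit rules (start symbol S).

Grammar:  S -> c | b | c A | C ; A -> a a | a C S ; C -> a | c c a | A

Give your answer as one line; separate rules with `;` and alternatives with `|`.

Unit pairs: C ⇒* {A}; S ⇒* {A, C}.
For every A with A ⇒* B via unit rules, add B's non-unit alternatives to A; then delete every rule of the form X → Y.

S -> a | c c a | c | b | c A | a a | a C S; A -> a a | a C S; C -> a | c c a | a a | a C S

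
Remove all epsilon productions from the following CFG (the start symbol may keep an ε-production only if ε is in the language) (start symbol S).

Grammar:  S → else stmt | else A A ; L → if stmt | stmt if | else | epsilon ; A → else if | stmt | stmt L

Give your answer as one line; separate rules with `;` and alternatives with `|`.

The nullable symbols are {L}.
ε ∉ L(G), so no ε-production is kept.

S → else stmt | else A A; L → if stmt | stmt if | else; A → else if | stmt | stmt L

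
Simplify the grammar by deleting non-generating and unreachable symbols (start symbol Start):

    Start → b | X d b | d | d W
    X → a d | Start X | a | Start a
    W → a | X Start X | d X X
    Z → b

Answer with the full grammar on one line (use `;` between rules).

Generating nonterminals: {Start, W, X, Z}.
Reachable from Start after that: {Start, W, X}.
Removed useless symbols: {Z} and every production mentioning them.

Start → b | X d b | d | d W; X → a d | Start X | a | Start a; W → a | X Start X | d X X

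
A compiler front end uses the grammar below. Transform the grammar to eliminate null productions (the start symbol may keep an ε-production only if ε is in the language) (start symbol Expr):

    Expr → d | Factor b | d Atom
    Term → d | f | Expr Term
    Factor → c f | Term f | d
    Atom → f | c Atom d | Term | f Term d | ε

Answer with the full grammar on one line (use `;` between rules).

Expr → d | Factor b | d Atom; Term → d | f | Expr Term; Factor → c f | Term f | d; Atom → f | c Atom d | c d | Term | f Term d

Nullable set = {Atom}.
ε ∉ L(G), so no ε-production is kept.
For each production, add variants omitting each subset of nullable occurrences: Atom → c Atom d gives c Atom d | c d.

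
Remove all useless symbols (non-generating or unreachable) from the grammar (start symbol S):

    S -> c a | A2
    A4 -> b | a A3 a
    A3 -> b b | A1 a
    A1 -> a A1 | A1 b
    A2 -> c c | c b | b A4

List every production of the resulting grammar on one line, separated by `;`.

S -> c a | A2; A4 -> b | a A3 a; A3 -> b b; A2 -> c c | c b | b A4

Generating nonterminals: {A2, A3, A4, S}.
Reachable from S after that: {A2, A3, A4, S}.
Removed useless symbols: {A1} and every production mentioning them.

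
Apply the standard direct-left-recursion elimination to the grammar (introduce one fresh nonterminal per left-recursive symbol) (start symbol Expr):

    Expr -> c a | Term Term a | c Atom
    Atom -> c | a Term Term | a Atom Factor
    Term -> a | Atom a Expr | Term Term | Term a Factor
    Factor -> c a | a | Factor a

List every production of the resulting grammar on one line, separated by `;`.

Directly left-recursive nonterminals: Term, Factor.
For Term: α = {Term, a Factor}, β = {a, Atom a Expr}. Rewrite as Term → β Term1 and Term1 → α Term1 | ε.
For Factor: α = {a}, β = {c a, a}. Rewrite as Factor → β Factor1 and Factor1 → α Factor1 | ε.

Expr -> c a | Term Term a | c Atom; Atom -> c | a Term Term | a Atom Factor; Term -> a Term1 | Atom a Expr Term1; Factor -> c a Factor1 | a Factor1; Term1 -> Term Term1 | a Factor Term1 | ε; Factor1 -> a Factor1 | ε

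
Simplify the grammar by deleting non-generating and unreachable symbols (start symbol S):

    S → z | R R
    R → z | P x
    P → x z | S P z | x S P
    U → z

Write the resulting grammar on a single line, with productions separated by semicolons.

S → z | R R; R → z | P x; P → x z | S P z | x S P

Generating nonterminals: {P, R, S, U}.
Reachable from S after that: {P, R, S}.
Removed useless symbols: {U} and every production mentioning them.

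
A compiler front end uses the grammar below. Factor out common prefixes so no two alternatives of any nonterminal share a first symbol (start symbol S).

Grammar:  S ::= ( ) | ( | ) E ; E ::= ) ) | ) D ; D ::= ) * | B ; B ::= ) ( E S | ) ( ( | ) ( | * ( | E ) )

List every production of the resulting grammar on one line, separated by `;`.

S has alternatives sharing prefix '(': factor to S → ( S' with S' → ) | ε.
E has alternatives sharing prefix ')': factor to E → ) E' with E' → ) | D.
B has alternatives sharing prefix ') (': factor to B → ) ( B' with B' → E S | ( | ε.

S ::= ) E | ( S'; E ::= ) E'; D ::= ) * | B; B ::= * ( | E ) ) | ) ( B'; S' ::= ) | epsilon; E' ::= ) | D; B' ::= E S | ( | epsilon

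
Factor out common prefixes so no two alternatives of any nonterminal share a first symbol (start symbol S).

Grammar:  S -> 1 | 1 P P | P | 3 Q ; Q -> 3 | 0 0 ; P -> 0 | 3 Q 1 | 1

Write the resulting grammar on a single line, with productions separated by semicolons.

S -> P | 3 Q | 1 S'; Q -> 3 | 0 0; P -> 0 | 3 Q 1 | 1; S' -> ε | P P

S has alternatives sharing prefix '1': factor to S → 1 S' with S' → ε | P P.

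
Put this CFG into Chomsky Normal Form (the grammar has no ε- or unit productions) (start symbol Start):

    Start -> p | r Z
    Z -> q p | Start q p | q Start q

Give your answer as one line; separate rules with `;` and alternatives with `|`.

Start -> p | X1 Z; Z -> X2 X3 | Start Y1 | X2 Y2; X1 -> r; X2 -> q; X3 -> p; Y1 -> X2 X3; Y2 -> Start X2

Introduce a nonterminal for each terminal appearing in a rule of length ≥ 2: X1 → r, X2 → q, X3 → p.
Binarize each right-hand side of length ≥ 3 by chaining fresh nonterminals (Y1, Y2, …): affected rules were Z → Start X2 X3; Z → X2 Start X2.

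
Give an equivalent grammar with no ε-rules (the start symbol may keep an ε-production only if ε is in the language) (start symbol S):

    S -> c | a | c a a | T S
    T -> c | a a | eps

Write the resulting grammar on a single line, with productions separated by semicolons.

Nullable nonterminals: {T}.
ε ∉ L(G), so no ε-production is kept.

S -> c | a | c a a | T S; T -> c | a a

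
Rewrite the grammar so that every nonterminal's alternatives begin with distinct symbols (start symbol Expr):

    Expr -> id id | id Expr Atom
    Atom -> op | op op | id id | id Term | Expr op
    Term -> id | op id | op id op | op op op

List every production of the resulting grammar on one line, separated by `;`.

Expr has alternatives sharing prefix 'id': factor to Expr → id Expr1 with Expr1 → id | Expr Atom.
Atom has alternatives sharing prefix 'op': factor to Atom → op Atom1 with Atom1 → ε | op.
Atom has alternatives sharing prefix 'id': factor to Atom → id Atom2 with Atom2 → id | Term.
Term has alternatives sharing prefix 'op': factor to Term → op Term1 with Term1 → id | id op | op op.
Term1 has alternatives sharing prefix 'id': factor to Term1 → id Term11 with Term11 → ε | op.

Expr -> id Expr1; Atom -> Expr op | op Atom1 | id Atom2; Term -> id | op Term1; Expr1 -> id | Expr Atom; Atom1 -> epsilon | op; Atom2 -> id | Term; Term1 -> op op | id Term11; Term11 -> epsilon | op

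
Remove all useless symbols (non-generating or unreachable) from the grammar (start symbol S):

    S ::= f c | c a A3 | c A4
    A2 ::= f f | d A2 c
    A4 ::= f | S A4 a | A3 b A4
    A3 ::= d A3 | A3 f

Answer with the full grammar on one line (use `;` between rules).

Generating nonterminals: {A2, A4, S}.
Reachable from S after that: {A4, S}.
Removed useless symbols: {A2, A3} and every production mentioning them.

S ::= f c | c A4; A4 ::= f | S A4 a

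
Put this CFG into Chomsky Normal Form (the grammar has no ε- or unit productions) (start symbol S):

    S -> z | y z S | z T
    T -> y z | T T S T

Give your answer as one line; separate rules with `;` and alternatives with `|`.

S -> z | X1 Y1 | X2 T; T -> X1 X2 | T Y2; X1 -> y; X2 -> z; Y1 -> X2 S; Y2 -> T Y3; Y3 -> S T

Introduce a nonterminal for each terminal appearing in a rule of length ≥ 2: X1 → y, X2 → z.
Binarize each right-hand side of length ≥ 3 by chaining fresh nonterminals (Y1, Y2, …): affected rules were S → X1 X2 S; T → T T S T.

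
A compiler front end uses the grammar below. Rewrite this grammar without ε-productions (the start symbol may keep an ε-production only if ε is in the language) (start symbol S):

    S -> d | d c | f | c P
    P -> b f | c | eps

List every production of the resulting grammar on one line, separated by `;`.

S -> d | d c | f | c P | c; P -> b f | c

The nullable symbols are {P}.
ε ∉ L(G), so no ε-production is kept.
Expand every rule over subsets of its nullable positions: S → c P gives c P | c.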